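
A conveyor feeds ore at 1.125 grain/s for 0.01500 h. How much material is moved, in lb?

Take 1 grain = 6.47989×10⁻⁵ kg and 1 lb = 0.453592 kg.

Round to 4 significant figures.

1.125 grain/s → 7.28988×10⁻⁵ kg/s
0.01500 h → 54 s
m = ṁ × t = 7.28988×10⁻⁵ × 54 = 0.00393654 kg
In lb: 0.00393654 / 0.453592 = 0.00867859 lb

0.008679 lb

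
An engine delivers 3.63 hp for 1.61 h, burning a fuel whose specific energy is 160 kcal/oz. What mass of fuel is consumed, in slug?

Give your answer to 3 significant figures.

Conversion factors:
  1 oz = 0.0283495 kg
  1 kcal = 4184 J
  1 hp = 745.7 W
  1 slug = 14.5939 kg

0.0455 slug

3.63 hp → 2706.89 W
1.61 h → 5796 s
E = P × t = 2706.89 × 5796 = 1.56891×10⁷ J
160 kcal/oz → 2.36138×10⁷ J/kg
m = E / e_s = 1.56891×10⁷ / 2.36138×10⁷ = 0.664404 kg
In slug: 0.664404 / 14.5939 = 0.0455261 slug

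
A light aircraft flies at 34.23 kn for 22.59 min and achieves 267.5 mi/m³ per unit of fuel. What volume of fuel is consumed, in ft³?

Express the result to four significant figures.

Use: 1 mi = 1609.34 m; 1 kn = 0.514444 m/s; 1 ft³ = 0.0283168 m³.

1.958 ft³

34.23 kn → 17.6094 m/s
22.59 min → 1355.4 s
d = v × t = 17.6094 × 1355.4 = 23867.8 m
267.5 mi/m³ → 430498 m/m³
V = d / (distance per unit fuel) = 23867.8 / 430498 = 0.0554423 m³
In ft³: 0.0554423 / 0.0283168 = 1.95793 ft³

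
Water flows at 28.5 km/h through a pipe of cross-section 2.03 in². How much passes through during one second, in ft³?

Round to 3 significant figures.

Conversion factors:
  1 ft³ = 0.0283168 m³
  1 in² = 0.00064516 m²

28.5 km/h × (1/3.6) → 7.91667 m/s
2.03 in² × 0.00064516 → 0.00130967 m²
V = v × A × t = 7.91667 m/s × 0.00130967 m² × 1 s = 0.0103682 m³
0.0103682 m³ ÷ (0.0283168 m³/ft³) = 0.36615 ft³

0.366 ft³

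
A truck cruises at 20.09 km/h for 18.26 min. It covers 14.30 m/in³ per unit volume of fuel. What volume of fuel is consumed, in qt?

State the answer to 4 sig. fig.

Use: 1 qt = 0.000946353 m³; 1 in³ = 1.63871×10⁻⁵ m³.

7.404 qt

20.09 km/h → 5.58056 m/s
18.26 min → 1095.6 s
d = v × t = 5.58056 × 1095.6 = 6114.06 m
14.30 m/in³ → 872638 m/m³
V = d / (distance per unit fuel) = 6114.06 / 872638 = 0.00700641 m³
In qt: 0.00700641 / 0.000946353 = 7.40359 qt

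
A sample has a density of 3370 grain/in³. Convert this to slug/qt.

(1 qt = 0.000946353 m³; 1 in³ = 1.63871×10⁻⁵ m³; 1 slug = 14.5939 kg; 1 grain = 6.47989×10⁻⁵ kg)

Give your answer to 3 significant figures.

3370 grain/in³ × 6.47989×10⁻⁵ kg/grain ÷ 1.63871×10⁻⁵ m³/in³ = 13325.9 kg/m³
13325.9 kg/m³ ÷ 14.5939 kg/slug × 0.000946353 m³/qt = 0.864129 slug/qt

0.864 slug/qt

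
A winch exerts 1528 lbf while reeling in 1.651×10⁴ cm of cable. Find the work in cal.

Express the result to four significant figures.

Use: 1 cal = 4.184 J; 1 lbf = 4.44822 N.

2.682×10⁵ cal

1528 lbf × 4.44822 = 6796.88 N
1.651×10⁴ cm × 0.01 = 165.1 m
W = F × d = 6796.88 N × 165.1 m = 1.12216×10⁶ J
1.12216×10⁶ J ÷ (4.184 J/cal) = 268203 cal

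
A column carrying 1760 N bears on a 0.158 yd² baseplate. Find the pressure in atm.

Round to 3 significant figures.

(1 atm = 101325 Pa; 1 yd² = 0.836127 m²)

0.158 yd² × 0.836127 → 0.132108 m²
P = F / A = 1760 N / 0.132108 m² = 13322.4 Pa
13322.4 Pa ÷ (101325 Pa/atm) = 0.131482 atm

0.131 atm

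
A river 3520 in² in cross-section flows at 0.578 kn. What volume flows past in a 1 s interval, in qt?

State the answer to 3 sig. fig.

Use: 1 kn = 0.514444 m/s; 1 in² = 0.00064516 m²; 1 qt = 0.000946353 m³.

0.578 kn × 0.514444 = 0.297349 m/s
3520 in² × 0.00064516 = 2.27096 m²
V = v × A × t = 0.297349 m/s × 2.27096 m² × 1 s = 0.675268 m³
0.675268 m³ ÷ (0.000946353 m³/qt) = 713.548 qt

714 qt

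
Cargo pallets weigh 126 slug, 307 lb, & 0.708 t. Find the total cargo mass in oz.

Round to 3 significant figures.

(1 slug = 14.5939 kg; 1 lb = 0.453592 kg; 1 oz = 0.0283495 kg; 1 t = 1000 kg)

9.47×10⁴ oz

126 slug × 14.5939 = 1838.83 kg
307 lb × 0.453592 = 139.253 kg
0.708 t × 1000 = 708 kg
Combined: 1838.83 + 139.253 + 708 = 2686.08 kg
In oz: 2686.08 / 0.0283495 = 94748.8 oz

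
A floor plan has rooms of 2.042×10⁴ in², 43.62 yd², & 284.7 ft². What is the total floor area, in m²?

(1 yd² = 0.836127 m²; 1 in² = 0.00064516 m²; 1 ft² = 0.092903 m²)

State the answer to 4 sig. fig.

2.042×10⁴ in² × 0.00064516 = 13.1742 m²
43.62 yd² × 0.836127 = 36.4719 m²
284.7 ft² × 0.092903 = 26.4495 m²
Sum: 13.1742 + 36.4719 + 26.4495 = 76.0956 m²

76.10 m²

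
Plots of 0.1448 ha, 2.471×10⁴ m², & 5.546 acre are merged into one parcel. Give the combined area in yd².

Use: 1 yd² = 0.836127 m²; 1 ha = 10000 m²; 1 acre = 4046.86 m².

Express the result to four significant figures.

5.813×10⁴ yd²

0.1448 ha × 10000 → 1448 m²
2.471×10⁴ m² (already m²)
5.546 acre × 4046.86 → 22443.9 m²
Combined: 1448 + 24710 + 22443.9 = 48601.9 m²
In yd²: 48601.9 / 0.836127 = 58127.4 yd²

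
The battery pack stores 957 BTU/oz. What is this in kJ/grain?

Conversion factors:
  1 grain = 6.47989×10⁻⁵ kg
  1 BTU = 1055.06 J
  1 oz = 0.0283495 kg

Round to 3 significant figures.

2.31 kJ/grain

957 BTU/oz × 1055.06 J/BTU ÷ 0.0283495 kg/oz = 3.56159×10⁷ J/kg
3.56159×10⁷ J/kg ÷ 1000 J/kJ × 6.47989×10⁻⁵ kg/grain = 2.30787 kJ/grain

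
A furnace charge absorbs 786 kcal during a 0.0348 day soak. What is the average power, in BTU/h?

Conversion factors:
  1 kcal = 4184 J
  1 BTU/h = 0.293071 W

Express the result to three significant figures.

3730 BTU/h

786 kcal × 4184 → 3.28862×10⁶ J
0.0348 day × 86400 → 3006.72 s
P = E / t = 3.28862×10⁶ J / 3006.72 s = 1093.76 W
1093.76 W ÷ (0.293071 W/BTU/h) = 3732.06 BTU/h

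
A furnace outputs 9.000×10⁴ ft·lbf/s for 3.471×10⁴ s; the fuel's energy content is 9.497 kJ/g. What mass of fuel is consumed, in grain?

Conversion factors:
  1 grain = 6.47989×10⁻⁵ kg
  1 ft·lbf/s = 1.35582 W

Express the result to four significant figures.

9.000×10⁴ ft·lbf/s → 122024 W
E = P × t = 122024 × 34710 = 4.23545×10⁹ J
9.497 kJ/g → 9.497×10⁶ J/kg
m = E / e_s = 4.23545×10⁹ / 9.497×10⁶ = 445.978 kg
In grain: 445.978 / 6.47989×10⁻⁵ = 6.88249×10⁶ grain

6.882×10⁶ grain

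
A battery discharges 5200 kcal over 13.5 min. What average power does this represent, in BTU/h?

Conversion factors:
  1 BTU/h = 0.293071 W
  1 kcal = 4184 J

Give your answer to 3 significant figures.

5200 kcal × 4184 → 2.17568×10⁷ J
13.5 min × 60 → 810 s
P = E / t = 2.17568×10⁷ J / 810 s = 26860.2 W
26860.2 W ÷ (0.293071 W/BTU/h) = 91650.8 BTU/h

9.17×10⁴ BTU/h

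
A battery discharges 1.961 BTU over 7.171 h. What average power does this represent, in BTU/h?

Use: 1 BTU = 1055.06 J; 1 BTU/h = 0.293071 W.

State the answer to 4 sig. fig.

0.2735 BTU/h

1.961 BTU × 1055.06 → 2068.97 J
7.171 h × 3600 → 25815.6 s
P = E / t = 2068.97 J / 25815.6 s = 0.0801442 W
0.0801442 W ÷ (0.293071 W/BTU/h) = 0.273463 BTU/h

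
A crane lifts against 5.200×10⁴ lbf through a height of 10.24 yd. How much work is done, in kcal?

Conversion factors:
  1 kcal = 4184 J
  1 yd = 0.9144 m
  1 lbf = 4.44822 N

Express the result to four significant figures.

5.200×10⁴ lbf × 4.44822 → 231307 N
10.24 yd × 0.9144 → 9.36346 m
W = F × d = 231307 N × 9.36346 m = 2.16583×10⁶ J
2.16583×10⁶ J ÷ (4184 J/kcal) = 517.646 kcal

517.6 kcal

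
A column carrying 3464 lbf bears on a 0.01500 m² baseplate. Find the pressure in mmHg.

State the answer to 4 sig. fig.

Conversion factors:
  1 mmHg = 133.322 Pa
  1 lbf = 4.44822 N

7705 mmHg

3464 lbf × 4.44822 → 15408.6 N
P = F / A = 15408.6 N / 0.015 m² = 1.02724×10⁶ Pa
1.02724×10⁶ Pa ÷ (133.322 Pa/mmHg) = 7704.95 mmHg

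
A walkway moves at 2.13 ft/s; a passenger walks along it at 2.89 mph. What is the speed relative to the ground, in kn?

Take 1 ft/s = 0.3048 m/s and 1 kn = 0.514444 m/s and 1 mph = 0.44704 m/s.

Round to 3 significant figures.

3.77 kn

2.13 ft/s × 0.3048 → 0.649224 m/s
2.89 mph × 0.44704 → 1.29195 m/s
Sum: 0.649224 + 1.29195 = 1.94117 m/s
In kn: 1.94117 / 0.514444 = 3.77334 kn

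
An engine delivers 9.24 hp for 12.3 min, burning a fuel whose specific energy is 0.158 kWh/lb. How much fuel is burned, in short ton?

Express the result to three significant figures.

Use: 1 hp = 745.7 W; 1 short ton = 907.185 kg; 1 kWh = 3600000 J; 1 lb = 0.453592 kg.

9.24 hp → 6890.27 W
12.3 min → 738 s
E = P × t = 6890.27 × 738 = 5.08502×10⁶ J
0.158 kWh/lb → 1.25399×10⁶ J/kg
m = E / e_s = 5.08502×10⁶ / 1.25399×10⁶ = 4.05507 kg
In short ton: 4.05507 / 907.185 = 0.00446995 short ton

0.00447 short ton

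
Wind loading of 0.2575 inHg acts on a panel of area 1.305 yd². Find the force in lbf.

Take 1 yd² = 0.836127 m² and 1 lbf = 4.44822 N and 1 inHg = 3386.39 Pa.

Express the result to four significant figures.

0.2575 inHg × 3386.39 → 871.995 Pa
1.305 yd² × 0.836127 → 1.09115 m²
F = P × A = 871.995 Pa × 1.09115 m² = 951.477 N
951.477 N ÷ (4.44822 N/lbf) = 213.901 lbf

213.9 lbf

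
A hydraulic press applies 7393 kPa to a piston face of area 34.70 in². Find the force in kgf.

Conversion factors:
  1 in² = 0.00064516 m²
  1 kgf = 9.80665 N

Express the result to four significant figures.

1.688×10⁴ kgf

7393 kPa × 1000 = 7.393×10⁶ Pa
34.70 in² × 0.00064516 = 0.0223871 m²
F = P × A = 7.393×10⁶ Pa × 0.0223871 m² = 165508 N
165508 N ÷ (9.80665 N/kgf) = 16877.1 kgf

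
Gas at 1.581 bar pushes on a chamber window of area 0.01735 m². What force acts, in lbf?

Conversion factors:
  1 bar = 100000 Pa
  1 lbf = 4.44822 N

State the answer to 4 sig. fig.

616.7 lbf

1.581 bar × 100000 = 158100 Pa
F = P × A = 158100 Pa × 0.01735 m² = 2743.04 N
2743.04 N ÷ (4.44822 N/lbf) = 616.66 lbf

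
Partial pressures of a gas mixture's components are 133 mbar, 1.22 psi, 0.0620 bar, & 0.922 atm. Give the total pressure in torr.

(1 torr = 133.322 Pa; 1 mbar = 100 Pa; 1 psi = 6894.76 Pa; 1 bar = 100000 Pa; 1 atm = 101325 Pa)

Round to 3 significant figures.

133 mbar × 100 → 13300 Pa
1.22 psi × 6894.76 → 8411.61 Pa
0.0620 bar × 100000 → 6200 Pa
0.922 atm × 101325 → 93421.7 Pa
Sum: 13300 + 8411.61 + 6200 + 93421.7 = 121333 Pa
In torr: 121333 / 133.322 = 910.075 torr

910 torr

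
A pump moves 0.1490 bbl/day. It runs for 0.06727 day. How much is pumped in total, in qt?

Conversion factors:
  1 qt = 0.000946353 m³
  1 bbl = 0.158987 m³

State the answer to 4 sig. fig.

0.1490 bbl/day → 2.74179×10⁻⁷ m³/s
0.06727 day → 5812.13 s
V = Q × t = 2.74179×10⁻⁷ × 5812.13 = 0.00159356 m³
In qt: 0.00159356 / 0.000946353 = 1.6839 qt

1.684 qt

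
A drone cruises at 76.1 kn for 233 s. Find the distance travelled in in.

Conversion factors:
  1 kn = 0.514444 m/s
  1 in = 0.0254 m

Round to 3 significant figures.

76.1 kn × 0.514444 → 39.1492 m/s
d = v × t = 39.1492 m/s × 233 s = 9121.76 m
9121.76 m ÷ (0.0254 m/in) = 359124 in

3.59×10⁵ in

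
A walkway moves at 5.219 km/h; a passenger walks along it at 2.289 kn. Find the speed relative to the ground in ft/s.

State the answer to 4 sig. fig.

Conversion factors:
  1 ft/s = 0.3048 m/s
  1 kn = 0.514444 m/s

5.219 km/h × (1/3.6) = 1.44972 m/s
2.289 kn × 0.514444 = 1.17756 m/s
Combined: 1.44972 + 1.17756 = 2.62728 m/s
In ft/s: 2.62728 / 0.3048 = 8.61969 ft/s

8.620 ft/s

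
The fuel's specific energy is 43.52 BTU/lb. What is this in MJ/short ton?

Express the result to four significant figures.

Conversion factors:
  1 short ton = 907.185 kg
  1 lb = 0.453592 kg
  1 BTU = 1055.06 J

43.52 BTU/lb × 1055.06 J/BTU ÷ 0.453592 kg/lb = 101228 J/kg
101228 J/kg ÷ 1000000 J/MJ × 907.185 kg/short ton = 91.8325 MJ/short ton

91.83 MJ/short ton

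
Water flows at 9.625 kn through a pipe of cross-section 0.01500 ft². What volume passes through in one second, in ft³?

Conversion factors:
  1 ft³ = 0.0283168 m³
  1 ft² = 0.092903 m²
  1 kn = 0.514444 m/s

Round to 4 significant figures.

0.2437 ft³

9.625 kn × 0.514444 → 4.95152 m/s
0.01500 ft² × 0.092903 → 0.00139354 m²
V = v × A × t = 4.95152 m/s × 0.00139354 m² × 1 s = 0.00690014 m³
0.00690014 m³ ÷ (0.0283168 m³/ft³) = 0.243677 ft³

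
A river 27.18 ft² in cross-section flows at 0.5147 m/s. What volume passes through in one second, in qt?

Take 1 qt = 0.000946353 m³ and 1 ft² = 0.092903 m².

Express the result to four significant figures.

27.18 ft² × 0.092903 → 2.5251 m²
V = v × A × t = 0.5147 m/s × 2.5251 m² × 1 s = 1.29967 m³
1.29967 m³ ÷ (0.000946353 m³/qt) = 1373.35 qt

1373 qt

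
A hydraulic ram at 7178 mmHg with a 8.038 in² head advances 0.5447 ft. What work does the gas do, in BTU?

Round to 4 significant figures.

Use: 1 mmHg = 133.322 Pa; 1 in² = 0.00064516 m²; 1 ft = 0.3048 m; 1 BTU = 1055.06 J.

0.7809 BTU

7178 mmHg → 956985 Pa
8.038 in² → 0.0051858 m²
F = P × A = 956985 × 0.0051858 = 4962.73 N
0.5447 ft → 0.166025 m
W = F × d = 4962.73 × 0.166025 = 823.937 J
In BTU: 823.937 / 1055.06 = 0.780939 BTU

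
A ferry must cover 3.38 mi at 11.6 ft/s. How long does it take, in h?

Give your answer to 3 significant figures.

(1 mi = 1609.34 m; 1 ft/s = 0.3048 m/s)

3.38 mi × 1609.34 → 5439.57 m
11.6 ft/s × 0.3048 → 3.53568 m/s
t = d / v = 5439.57 m / 3.53568 m/s = 1538.48 s
1538.48 s ÷ (3600 s/h) = 0.427356 h

0.427 h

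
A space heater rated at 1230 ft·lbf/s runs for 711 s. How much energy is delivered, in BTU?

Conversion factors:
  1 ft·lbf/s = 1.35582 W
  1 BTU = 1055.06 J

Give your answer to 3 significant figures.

1230 ft·lbf/s × 1.35582 = 1667.66 W
E = P × t = 1667.66 W × 711 s = 1.18571×10⁶ J
1.18571×10⁶ J ÷ (1055.06 J/BTU) = 1123.83 BTU

1120 BTU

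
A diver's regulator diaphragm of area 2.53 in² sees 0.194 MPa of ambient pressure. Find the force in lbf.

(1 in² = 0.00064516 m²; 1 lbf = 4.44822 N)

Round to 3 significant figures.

0.194 MPa × 1000000 → 194000 Pa
2.53 in² × 0.00064516 → 0.00163225 m²
F = P × A = 194000 Pa × 0.00163225 m² = 316.656 N
316.656 N ÷ (4.44822 N/lbf) = 71.1871 lbf

71.2 lbf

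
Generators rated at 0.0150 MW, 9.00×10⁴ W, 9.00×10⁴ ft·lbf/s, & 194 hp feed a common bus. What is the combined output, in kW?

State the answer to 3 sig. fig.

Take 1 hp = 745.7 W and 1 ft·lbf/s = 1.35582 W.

372 kW

0.0150 MW × 1000000 = 15000 W
9.00×10⁴ W (already W)
9.00×10⁴ ft·lbf/s × 1.35582 = 122024 W
194 hp × 745.7 = 144666 W
Total: 15000 + 90000 + 122024 + 144666 = 371690 W
In kW: 371690 / 1000 = 371.69 kW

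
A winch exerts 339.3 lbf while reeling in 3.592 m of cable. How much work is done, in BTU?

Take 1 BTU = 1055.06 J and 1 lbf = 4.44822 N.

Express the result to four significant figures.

5.138 BTU

339.3 lbf × 4.44822 = 1509.28 N
W = F × d = 1509.28 N × 3.592 m = 5421.33 J
5421.33 J ÷ (1055.06 J/BTU) = 5.13841 BTU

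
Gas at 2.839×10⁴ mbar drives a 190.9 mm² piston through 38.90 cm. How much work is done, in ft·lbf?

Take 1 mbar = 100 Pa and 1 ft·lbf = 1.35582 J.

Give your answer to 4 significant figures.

2.839×10⁴ mbar → 2.839×10⁶ Pa
190.9 mm² → 1.909×10⁻⁴ m²
F = P × A = 2.839×10⁶ × 1.909×10⁻⁴ = 541.965 N
38.90 cm → 0.389 m
W = F × d = 541.965 × 0.389 = 210.824 J
In ft·lbf: 210.824 / 1.35582 = 155.496 ft·lbf

155.5 ft·lbf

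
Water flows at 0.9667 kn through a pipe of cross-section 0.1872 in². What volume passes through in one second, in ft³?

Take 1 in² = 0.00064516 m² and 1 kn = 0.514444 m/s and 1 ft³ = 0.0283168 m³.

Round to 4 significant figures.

0.002121 ft³

0.9667 kn × 0.514444 = 0.497313 m/s
0.1872 in² × 0.00064516 = 1.20774×10⁻⁴ m²
V = v × A × t = 0.497313 m/s × 1.20774×10⁻⁴ m² × 1 s = 6.00625×10⁻⁵ m³
6.00625×10⁻⁵ m³ ÷ (0.0283168 m³/ft³) = 0.00212109 ft³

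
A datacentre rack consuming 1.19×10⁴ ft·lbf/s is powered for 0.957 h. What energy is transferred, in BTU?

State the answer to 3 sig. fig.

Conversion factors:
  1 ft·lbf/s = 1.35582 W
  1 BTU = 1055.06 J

1.19×10⁴ ft·lbf/s × 1.35582 = 16134.3 W
0.957 h × 3600 = 3445.2 s
E = P × t = 16134.3 W × 3445.2 s = 5.55859×10⁷ J
5.55859×10⁷ J ÷ (1055.06 J/BTU) = 52685.1 BTU

5.27×10⁴ BTU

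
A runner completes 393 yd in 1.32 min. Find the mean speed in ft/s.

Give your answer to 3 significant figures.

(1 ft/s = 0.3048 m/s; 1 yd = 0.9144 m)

14.9 ft/s

393 yd × 0.9144 → 359.359 m
1.32 min × 60 → 79.2 s
v = d / t = 359.359 m / 79.2 s = 4.53736 m/s
4.53736 m/s ÷ (0.3048 m/s/ft/s) = 14.8864 ft/s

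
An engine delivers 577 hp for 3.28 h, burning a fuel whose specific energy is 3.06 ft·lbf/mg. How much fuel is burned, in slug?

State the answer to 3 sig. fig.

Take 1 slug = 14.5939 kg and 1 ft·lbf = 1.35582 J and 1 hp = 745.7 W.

83.9 slug

577 hp → 430269 W
3.28 h → 11808 s
E = P × t = 430269 × 11808 = 5.08062×10⁹ J
3.06 ft·lbf/mg → 4.14881×10⁶ J/kg
m = E / e_s = 5.08062×10⁹ / 4.14881×10⁶ = 1224.6 kg
In slug: 1224.6 / 14.5939 = 83.9118 slug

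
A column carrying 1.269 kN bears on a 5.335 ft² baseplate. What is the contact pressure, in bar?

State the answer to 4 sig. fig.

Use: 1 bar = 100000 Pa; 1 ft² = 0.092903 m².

0.02560 bar

1.269 kN × 1000 → 1269 N
5.335 ft² × 0.092903 → 0.495638 m²
P = F / A = 1269 N / 0.495638 m² = 2560.34 Pa
2560.34 Pa ÷ (100000 Pa/bar) = 0.0256034 bar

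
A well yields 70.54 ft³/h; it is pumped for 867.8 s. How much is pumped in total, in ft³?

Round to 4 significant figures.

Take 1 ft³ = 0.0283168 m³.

70.54 ft³/h → 5.54852×10⁻⁴ m³/s
V = Q × t = 5.54852×10⁻⁴ × 867.8 = 0.481501 m³
In ft³: 0.481501 / 0.0283168 = 17.0041 ft³

17.00 ft³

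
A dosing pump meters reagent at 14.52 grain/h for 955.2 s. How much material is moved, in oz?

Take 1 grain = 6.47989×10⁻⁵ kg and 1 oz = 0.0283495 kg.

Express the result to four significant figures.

14.52 grain/h → 2.61356×10⁻⁷ kg/s
m = ṁ × t = 2.61356×10⁻⁷ × 955.2 = 2.49647×10⁻⁴ kg
In oz: 2.49647×10⁻⁴ / 0.0283495 = 0.00880605 oz

0.008806 oz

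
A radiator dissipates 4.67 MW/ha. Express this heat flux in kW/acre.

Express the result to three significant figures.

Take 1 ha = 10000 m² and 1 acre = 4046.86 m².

1890 kW/acre

4.67 MW/ha × 1000000 W/MW ÷ 10000 m²/ha = 467 W/m²
467 W/m² ÷ 1000 W/kW × 4046.86 m²/acre = 1889.88 kW/acre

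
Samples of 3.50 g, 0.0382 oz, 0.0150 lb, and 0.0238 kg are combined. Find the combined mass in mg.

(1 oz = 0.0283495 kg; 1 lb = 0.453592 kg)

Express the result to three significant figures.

3.50 g × 0.001 → 0.0035 kg
0.0382 oz × 0.0283495 → 0.00108295 kg
0.0150 lb × 0.453592 → 0.00680388 kg
0.0238 kg (already kg)
Sum: 0.0035 + 0.00108295 + 0.00680388 + 0.0238 = 0.0351868 kg
In mg: 0.0351868 / 10⁻⁶ = 35186.8 mg

3.52×10⁴ mg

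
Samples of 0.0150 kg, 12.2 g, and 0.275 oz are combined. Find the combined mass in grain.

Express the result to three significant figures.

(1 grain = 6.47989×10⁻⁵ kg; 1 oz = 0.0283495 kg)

540 grain

0.0150 kg (already kg)
12.2 g × 0.001 → 0.0122 kg
0.275 oz × 0.0283495 → 0.00779611 kg
Combined: 0.015 + 0.0122 + 0.00779611 = 0.0349961 kg
In grain: 0.0349961 / 6.47989×10⁻⁵ = 540.072 grain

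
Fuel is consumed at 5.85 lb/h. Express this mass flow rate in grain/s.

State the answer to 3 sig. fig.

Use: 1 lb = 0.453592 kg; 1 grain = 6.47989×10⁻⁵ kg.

5.85 lb/h × 0.453592 kg/lb ÷ 3600 s/h = 7.37087×10⁻⁴ kg/s
7.37087×10⁻⁴ kg/s ÷ 6.47989×10⁻⁵ kg/grain = 11.375 grain/s

11.4 grain/s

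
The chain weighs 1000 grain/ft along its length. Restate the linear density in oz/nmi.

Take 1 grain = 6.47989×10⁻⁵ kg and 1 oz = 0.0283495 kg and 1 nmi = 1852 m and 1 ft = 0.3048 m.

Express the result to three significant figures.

1.39×10⁴ oz/nmi

1000 grain/ft × 6.47989×10⁻⁵ kg/grain ÷ 0.3048 m/ft = 0.212595 kg/m
0.212595 kg/m ÷ 0.0283495 kg/oz × 1852 m/nmi = 13888.3 oz/nmi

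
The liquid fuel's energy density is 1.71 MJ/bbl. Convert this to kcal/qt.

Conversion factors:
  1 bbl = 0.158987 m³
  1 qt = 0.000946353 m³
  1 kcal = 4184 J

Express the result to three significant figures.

2.43 kcal/qt

1.71 MJ/bbl × 1000000 J/MJ ÷ 0.158987 m³/bbl = 1.07556×10⁷ J/m³
1.07556×10⁷ J/m³ ÷ 4184 J/kcal × 0.000946353 m³/qt = 2.43274 kcal/qt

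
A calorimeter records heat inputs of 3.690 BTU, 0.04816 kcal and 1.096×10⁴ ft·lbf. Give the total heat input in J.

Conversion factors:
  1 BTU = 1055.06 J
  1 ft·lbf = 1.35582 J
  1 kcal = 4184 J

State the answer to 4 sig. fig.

1.895×10⁴ J

3.690 BTU × 1055.06 = 3893.17 J
0.04816 kcal × 4184 = 201.501 J
1.096×10⁴ ft·lbf × 1.35582 = 14859.8 J
Sum: 3893.17 + 201.501 + 14859.8 = 18954.5 J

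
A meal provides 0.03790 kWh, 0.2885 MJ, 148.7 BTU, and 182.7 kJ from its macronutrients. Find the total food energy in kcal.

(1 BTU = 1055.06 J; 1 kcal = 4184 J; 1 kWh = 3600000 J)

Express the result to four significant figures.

0.03790 kWh × 3600000 = 136440 J
0.2885 MJ × 1000000 = 288500 J
148.7 BTU × 1055.06 = 156887 J
182.7 kJ × 1000 = 182700 J
Combined: 136440 + 288500 + 156887 + 182700 = 764527 J
In kcal: 764527 / 4184 = 182.726 kcal

182.7 kcal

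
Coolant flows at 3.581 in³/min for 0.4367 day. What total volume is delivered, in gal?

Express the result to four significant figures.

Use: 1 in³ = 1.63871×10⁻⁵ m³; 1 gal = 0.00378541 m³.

9.749 gal

3.581 in³/min → 9.78037×10⁻⁷ m³/s
0.4367 day → 37730.9 s
V = Q × t = 9.78037×10⁻⁷ × 37730.9 = 0.0369022 m³
In gal: 0.0369022 / 0.00378541 = 9.74853 gal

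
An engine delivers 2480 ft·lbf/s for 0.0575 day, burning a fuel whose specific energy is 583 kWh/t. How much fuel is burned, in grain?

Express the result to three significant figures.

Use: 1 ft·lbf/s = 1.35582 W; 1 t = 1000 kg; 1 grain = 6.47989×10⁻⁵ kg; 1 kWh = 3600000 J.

2480 ft·lbf/s → 3362.43 W
0.0575 day → 4968 s
E = P × t = 3362.43 × 4968 = 1.67046×10⁷ J
583 kWh/t → 2.0988×10⁶ J/kg
m = E / e_s = 1.67046×10⁷ / 2.0988×10⁶ = 7.95912 kg
In grain: 7.95912 / 6.47989×10⁻⁵ = 122828 grain

1.23×10⁵ grain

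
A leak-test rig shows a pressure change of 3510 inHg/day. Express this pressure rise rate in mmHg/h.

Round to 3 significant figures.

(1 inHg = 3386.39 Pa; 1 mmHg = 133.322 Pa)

3510 inHg/day × 3386.39 Pa/inHg ÷ 86400 s/day = 137.572 Pa/s
137.572 Pa/s ÷ 133.322 Pa/mmHg × 3600 s/h = 3714.76 mmHg/h

3710 mmHg/h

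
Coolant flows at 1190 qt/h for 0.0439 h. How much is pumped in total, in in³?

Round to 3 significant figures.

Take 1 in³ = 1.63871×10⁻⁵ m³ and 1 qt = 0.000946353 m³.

3020 in³

1190 qt/h → 3.12822×10⁻⁴ m³/s
0.0439 h → 158.04 s
V = Q × t = 3.12822×10⁻⁴ × 158.04 = 0.0494384 m³
In in³: 0.0494384 / 1.63871×10⁻⁵ = 3016.91 in³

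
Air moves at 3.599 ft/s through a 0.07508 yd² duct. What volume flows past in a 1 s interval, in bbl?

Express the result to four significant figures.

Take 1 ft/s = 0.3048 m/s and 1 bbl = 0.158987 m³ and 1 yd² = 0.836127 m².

0.4331 bbl

3.599 ft/s × 0.3048 → 1.09698 m/s
0.07508 yd² × 0.836127 → 0.0627764 m²
V = v × A × t = 1.09698 m/s × 0.0627764 m² × 1 s = 0.0688645 m³
0.0688645 m³ ÷ (0.158987 m³/bbl) = 0.433145 bbl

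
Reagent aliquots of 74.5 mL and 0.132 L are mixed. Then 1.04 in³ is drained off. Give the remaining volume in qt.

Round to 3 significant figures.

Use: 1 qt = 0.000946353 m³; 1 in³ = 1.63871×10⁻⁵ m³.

0.200 qt

74.5 mL × 10⁻⁶ = 7.45×10⁻⁵ m³
0.132 L × 0.001 = 1.32×10⁻⁴ m³
1.04 in³ × 1.63871×10⁻⁵ = 1.70426×10⁻⁵ m³
Sum: 7.45×10⁻⁵ + 1.32×10⁻⁴ − 1.70426×10⁻⁵ = 1.89457×10⁻⁴ m³
In qt: 1.89457×10⁻⁴ / 0.000946353 = 0.200197 qt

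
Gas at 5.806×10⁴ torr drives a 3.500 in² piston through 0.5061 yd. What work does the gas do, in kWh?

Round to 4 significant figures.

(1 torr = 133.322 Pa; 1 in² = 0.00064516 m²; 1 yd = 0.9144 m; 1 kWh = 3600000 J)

5.806×10⁴ torr → 7.74068×10⁶ Pa
3.500 in² → 0.00225806 m²
F = P × A = 7.74068×10⁶ × 0.00225806 = 17478.9 N
0.5061 yd → 0.462778 m
W = F × d = 17478.9 × 0.462778 = 8088.85 J
In kWh: 8088.85 / 3600000 = 0.0022469 kWh

0.002247 kWh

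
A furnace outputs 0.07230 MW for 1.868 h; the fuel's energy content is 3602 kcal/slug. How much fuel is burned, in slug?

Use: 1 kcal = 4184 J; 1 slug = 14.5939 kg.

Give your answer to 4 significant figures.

32.26 slug

0.07230 MW → 72300 W
1.868 h → 6724.8 s
E = P × t = 72300 × 6724.8 = 4.86203×10⁸ J
3602 kcal/slug → 1.03268×10⁶ J/kg
m = E / e_s = 4.86203×10⁸ / 1.03268×10⁶ = 470.817 kg
In slug: 470.817 / 14.5939 = 32.2612 slug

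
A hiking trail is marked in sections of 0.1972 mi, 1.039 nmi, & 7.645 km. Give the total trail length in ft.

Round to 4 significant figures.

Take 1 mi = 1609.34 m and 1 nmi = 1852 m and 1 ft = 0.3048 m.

0.1972 mi × 1609.34 = 317.362 m
1.039 nmi × 1852 = 1924.23 m
7.645 km × 1000 = 7645 m
Total: 317.362 + 1924.23 + 7645 = 9886.59 m
In ft: 9886.59 / 0.3048 = 32436.3 ft

3.244×10⁴ ft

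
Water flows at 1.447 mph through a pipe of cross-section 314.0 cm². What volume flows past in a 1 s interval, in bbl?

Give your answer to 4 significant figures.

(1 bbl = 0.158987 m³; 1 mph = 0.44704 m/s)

0.1278 bbl

1.447 mph × 0.44704 → 0.646867 m/s
314.0 cm² × 0.0001 → 0.0314 m²
V = v × A × t = 0.646867 m/s × 0.0314 m² × 1 s = 0.0203116 m³
0.0203116 m³ ÷ (0.158987 m³/bbl) = 0.127756 bbl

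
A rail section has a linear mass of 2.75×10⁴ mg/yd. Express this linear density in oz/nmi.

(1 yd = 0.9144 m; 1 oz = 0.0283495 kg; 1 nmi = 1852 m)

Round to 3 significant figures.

1960 oz/nmi

2.75×10⁴ mg/yd × 10⁻⁶ kg/mg ÷ 0.9144 m/yd = 0.0300744 kg/m
0.0300744 kg/m ÷ 0.0283495 kg/oz × 1852 m/nmi = 1964.68 oz/nmi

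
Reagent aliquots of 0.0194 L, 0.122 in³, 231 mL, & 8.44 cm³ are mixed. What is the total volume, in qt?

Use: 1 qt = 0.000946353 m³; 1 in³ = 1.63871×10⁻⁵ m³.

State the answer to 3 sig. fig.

0.0194 L × 0.001 = 1.94×10⁻⁵ m³
0.122 in³ × 1.63871×10⁻⁵ = 1.99923×10⁻⁶ m³
231 mL × 10⁻⁶ = 2.31×10⁻⁴ m³
8.44 cm³ × 10⁻⁶ = 8.44×10⁻⁶ m³
Sum: 1.94×10⁻⁵ + 1.99923×10⁻⁶ + 2.31×10⁻⁴ + 8.44×10⁻⁶ = 2.60839×10⁻⁴ m³
In qt: 2.60839×10⁻⁴ / 0.000946353 = 0.275625 qt

0.276 qt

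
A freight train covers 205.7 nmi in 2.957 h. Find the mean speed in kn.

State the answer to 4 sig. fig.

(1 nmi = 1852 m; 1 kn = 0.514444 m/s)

69.56 kn

205.7 nmi × 1852 → 380956 m
2.957 h × 3600 → 10645.2 s
v = d / t = 380956 m / 10645.2 s = 35.7866 m/s
35.7866 m/s ÷ (0.514444 m/s/kn) = 69.5636 kn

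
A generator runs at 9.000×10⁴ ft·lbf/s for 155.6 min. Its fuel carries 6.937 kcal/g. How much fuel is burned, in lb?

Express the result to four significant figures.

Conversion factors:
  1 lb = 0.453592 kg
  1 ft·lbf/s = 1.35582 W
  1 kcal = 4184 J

86.53 lb

9.000×10⁴ ft·lbf/s → 122024 W
155.6 min → 9336 s
E = P × t = 122024 × 9336 = 1.13922×10⁹ J
6.937 kcal/g → 2.90244×10⁷ J/kg
m = E / e_s = 1.13922×10⁹ / 2.90244×10⁷ = 39.2504 kg
In lb: 39.2504 / 0.453592 = 86.5324 lb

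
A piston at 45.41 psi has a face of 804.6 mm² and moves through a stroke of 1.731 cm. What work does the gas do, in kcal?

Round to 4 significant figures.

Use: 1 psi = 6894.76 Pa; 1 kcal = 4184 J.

45.41 psi → 313091 Pa
804.6 mm² → 8.046×10⁻⁴ m²
F = P × A = 313091 × 8.046×10⁻⁴ = 251.913 N
1.731 cm → 0.01731 m
W = F × d = 251.913 × 0.01731 = 4.36061 J
In kcal: 4.36061 / 4184 = 0.00104221 kcal

0.001042 kcal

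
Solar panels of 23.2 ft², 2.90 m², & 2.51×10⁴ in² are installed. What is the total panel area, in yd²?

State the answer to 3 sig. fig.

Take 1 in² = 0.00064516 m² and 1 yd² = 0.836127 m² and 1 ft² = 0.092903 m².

25.4 yd²

23.2 ft² × 0.092903 = 2.15535 m²
2.90 m² (already m²)
2.51×10⁴ in² × 0.00064516 = 16.1935 m²
Combined: 2.15535 + 2.9 + 16.1935 = 21.2488 m²
In yd²: 21.2488 / 0.836127 = 25.4134 yd²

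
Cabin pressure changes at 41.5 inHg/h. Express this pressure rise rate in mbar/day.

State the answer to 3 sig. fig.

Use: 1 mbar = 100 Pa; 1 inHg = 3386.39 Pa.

3.37×10⁴ mbar/day

41.5 inHg/h × 3386.39 Pa/inHg ÷ 3600 s/h = 39.0376 Pa/s
39.0376 Pa/s ÷ 100 Pa/mbar × 86400 s/day = 33728.5 mbar/day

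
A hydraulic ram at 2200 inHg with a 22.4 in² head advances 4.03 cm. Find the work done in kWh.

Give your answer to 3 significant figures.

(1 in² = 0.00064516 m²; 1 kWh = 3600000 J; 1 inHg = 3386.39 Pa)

2200 inHg → 7.45006×10⁶ Pa
22.4 in² → 0.0144516 m²
F = P × A = 7.45006×10⁶ × 0.0144516 = 107665 N
4.03 cm → 0.0403 m
W = F × d = 107665 × 0.0403 = 4338.9 J
In kWh: 4338.9 / 3600000 = 0.00120525 kWh

0.00121 kWh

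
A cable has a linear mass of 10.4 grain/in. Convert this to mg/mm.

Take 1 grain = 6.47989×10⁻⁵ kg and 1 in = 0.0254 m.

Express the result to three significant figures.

26.5 mg/mm

10.4 grain/in × 6.47989×10⁻⁵ kg/grain ÷ 0.0254 m/in = 0.0265318 kg/m
0.0265318 kg/m ÷ 10⁻⁶ kg/mg × 0.001 m/mm = 26.5318 mg/mm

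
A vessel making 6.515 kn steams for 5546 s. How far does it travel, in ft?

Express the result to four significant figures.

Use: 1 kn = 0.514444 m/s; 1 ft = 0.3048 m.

6.515 kn × 0.514444 = 3.3516 m/s
d = v × t = 3.3516 m/s × 5546 s = 18588 m
18588 m ÷ (0.3048 m/ft) = 60984.3 ft

6.098×10⁴ ft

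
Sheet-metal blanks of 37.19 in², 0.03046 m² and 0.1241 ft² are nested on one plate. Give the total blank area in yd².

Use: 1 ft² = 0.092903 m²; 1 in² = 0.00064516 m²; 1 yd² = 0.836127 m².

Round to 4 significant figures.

0.07891 yd²

37.19 in² × 0.00064516 = 0.0239935 m²
0.03046 m² (already m²)
0.1241 ft² × 0.092903 = 0.0115293 m²
Total: 0.0239935 + 0.03046 + 0.0115293 = 0.0659828 m²
In yd²: 0.0659828 / 0.836127 = 0.0789148 yd²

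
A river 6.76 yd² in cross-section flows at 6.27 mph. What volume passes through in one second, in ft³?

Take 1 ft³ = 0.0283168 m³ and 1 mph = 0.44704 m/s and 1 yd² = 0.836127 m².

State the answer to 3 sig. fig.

6.27 mph × 0.44704 → 2.80294 m/s
6.76 yd² × 0.836127 → 5.65222 m²
V = v × A × t = 2.80294 m/s × 5.65222 m² × 1 s = 15.8428 m³
15.8428 m³ ÷ (0.0283168 m³/ft³) = 559.484 ft³

559 ft³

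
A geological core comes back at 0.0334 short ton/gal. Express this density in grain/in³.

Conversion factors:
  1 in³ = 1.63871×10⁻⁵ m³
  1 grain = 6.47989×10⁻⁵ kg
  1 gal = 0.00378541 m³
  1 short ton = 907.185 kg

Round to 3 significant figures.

2020 grain/in³

0.0334 short ton/gal × 907.185 kg/short ton ÷ 0.00378541 m³/gal = 8004.41 kg/m³
8004.41 kg/m³ ÷ 6.47989×10⁻⁵ kg/grain × 1.63871×10⁻⁵ m³/in³ = 2024.25 grain/in³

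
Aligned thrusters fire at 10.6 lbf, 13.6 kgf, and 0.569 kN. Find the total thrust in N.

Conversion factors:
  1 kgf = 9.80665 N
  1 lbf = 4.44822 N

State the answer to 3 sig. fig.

10.6 lbf × 4.44822 = 47.1511 N
13.6 kgf × 9.80665 = 133.37 N
0.569 kN × 1000 = 569 N
Combined: 47.1511 + 133.37 + 569 = 749.521 N

750 N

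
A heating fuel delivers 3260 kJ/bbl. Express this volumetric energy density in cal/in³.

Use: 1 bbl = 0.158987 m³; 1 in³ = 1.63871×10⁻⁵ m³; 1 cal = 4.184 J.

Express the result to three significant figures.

3260 kJ/bbl × 1000 J/kJ ÷ 0.158987 m³/bbl = 2.05048×10⁷ J/m³
2.05048×10⁷ J/m³ ÷ 4.184 J/cal × 1.63871×10⁻⁵ m³/in³ = 80.3093 cal/in³

80.3 cal/in³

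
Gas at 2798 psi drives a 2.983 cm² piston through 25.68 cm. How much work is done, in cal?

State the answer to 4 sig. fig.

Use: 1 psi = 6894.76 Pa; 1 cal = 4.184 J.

2798 psi → 1.92915×10⁷ Pa
2.983 cm² → 2.983×10⁻⁴ m²
F = P × A = 1.92915×10⁷ × 2.983×10⁻⁴ = 5754.65 N
25.68 cm → 0.2568 m
W = F × d = 5754.65 × 0.2568 = 1477.79 J
In cal: 1477.79 / 4.184 = 353.2 cal

353.2 cal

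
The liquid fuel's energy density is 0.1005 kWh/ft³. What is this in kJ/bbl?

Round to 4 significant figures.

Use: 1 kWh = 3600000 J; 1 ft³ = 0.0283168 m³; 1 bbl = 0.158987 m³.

2031 kJ/bbl

0.1005 kWh/ft³ × 3600000 J/kWh ÷ 0.0283168 m³/ft³ = 1.27769×10⁷ J/m³
1.27769×10⁷ J/m³ ÷ 1000 J/kJ × 0.158987 m³/bbl = 2031.36 kJ/bbl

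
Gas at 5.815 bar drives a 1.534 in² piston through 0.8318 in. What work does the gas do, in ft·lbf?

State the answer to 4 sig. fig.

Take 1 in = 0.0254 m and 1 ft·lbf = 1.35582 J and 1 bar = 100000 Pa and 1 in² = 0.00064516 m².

5.815 bar → 581500 Pa
1.534 in² → 9.89675×10⁻⁴ m²
F = P × A = 581500 × 9.89675×10⁻⁴ = 575.496 N
0.8318 in → 0.0211277 m
W = F × d = 575.496 × 0.0211277 = 12.1589 J
In ft·lbf: 12.1589 / 1.35582 = 8.96793 ft·lbf

8.968 ft·lbf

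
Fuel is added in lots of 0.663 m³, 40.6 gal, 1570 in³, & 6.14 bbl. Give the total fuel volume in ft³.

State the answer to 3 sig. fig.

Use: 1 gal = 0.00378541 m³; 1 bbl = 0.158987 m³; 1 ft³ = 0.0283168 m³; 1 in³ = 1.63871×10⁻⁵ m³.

0.663 m³ (already m³)
40.6 gal × 0.00378541 → 0.153688 m³
1570 in³ × 1.63871×10⁻⁵ → 0.0257277 m³
6.14 bbl × 0.158987 → 0.97618 m³
Total: 0.663 + 0.153688 + 0.0257277 + 0.97618 = 1.8186 m³
In ft³: 1.8186 / 0.0283168 = 64.2234 ft³

64.2 ft³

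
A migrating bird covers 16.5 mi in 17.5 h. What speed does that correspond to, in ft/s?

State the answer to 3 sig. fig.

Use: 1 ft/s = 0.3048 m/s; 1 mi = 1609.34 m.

16.5 mi × 1609.34 = 26554.1 m
17.5 h × 3600 = 63000 s
v = d / t = 26554.1 m / 63000 s = 0.421494 m/s
0.421494 m/s ÷ (0.3048 m/s/ft/s) = 1.38285 ft/s

1.38 ft/s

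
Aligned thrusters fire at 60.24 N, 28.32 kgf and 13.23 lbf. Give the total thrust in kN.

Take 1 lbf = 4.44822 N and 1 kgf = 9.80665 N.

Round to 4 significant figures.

0.3968 kN

60.24 N (already N)
28.32 kgf × 9.80665 = 277.724 N
13.23 lbf × 4.44822 = 58.85 N
Total: 60.24 + 277.724 + 58.85 = 396.814 N
In kN: 396.814 / 1000 = 0.396814 kN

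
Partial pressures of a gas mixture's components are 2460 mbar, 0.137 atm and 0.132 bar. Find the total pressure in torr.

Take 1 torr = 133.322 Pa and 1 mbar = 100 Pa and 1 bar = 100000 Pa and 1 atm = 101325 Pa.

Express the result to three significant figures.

2050 torr

2460 mbar × 100 = 246000 Pa
0.137 atm × 101325 = 13881.5 Pa
0.132 bar × 100000 = 13200 Pa
Sum: 246000 + 13881.5 + 13200 = 273082 Pa
In torr: 273082 / 133.322 = 2048.29 torr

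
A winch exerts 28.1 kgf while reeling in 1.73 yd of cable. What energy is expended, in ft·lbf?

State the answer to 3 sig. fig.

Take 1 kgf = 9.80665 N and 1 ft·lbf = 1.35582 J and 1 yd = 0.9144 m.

322 ft·lbf

28.1 kgf × 9.80665 = 275.567 N
1.73 yd × 0.9144 = 1.58191 m
W = F × d = 275.567 N × 1.58191 m = 435.922 J
435.922 J ÷ (1.35582 J/ft·lbf) = 321.519 ft·lbf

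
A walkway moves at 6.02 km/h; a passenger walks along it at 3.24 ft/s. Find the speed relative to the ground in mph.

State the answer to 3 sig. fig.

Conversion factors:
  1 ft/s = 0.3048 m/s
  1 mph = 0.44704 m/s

5.95 mph

6.02 km/h × (1/3.6) → 1.67222 m/s
3.24 ft/s × 0.3048 → 0.987552 m/s
Total: 1.67222 + 0.987552 = 2.65977 m/s
In mph: 2.65977 / 0.44704 = 5.94974 mph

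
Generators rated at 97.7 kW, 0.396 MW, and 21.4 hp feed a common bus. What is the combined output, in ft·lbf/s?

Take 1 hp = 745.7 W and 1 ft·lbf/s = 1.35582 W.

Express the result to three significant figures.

97.7 kW × 1000 → 97700 W
0.396 MW × 1000000 → 396000 W
21.4 hp × 745.7 → 15958 W
Total: 97700 + 396000 + 15958 = 509658 W
In ft·lbf/s: 509658 / 1.35582 = 375904 ft·lbf/s

3.76×10⁵ ft·lbf/s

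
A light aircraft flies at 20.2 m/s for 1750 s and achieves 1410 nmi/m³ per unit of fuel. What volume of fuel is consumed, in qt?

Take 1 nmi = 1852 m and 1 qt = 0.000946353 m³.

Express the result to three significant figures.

d = v × t = 20.2 × 1750 = 35350 m
1410 nmi/m³ → 2.61132×10⁶ m/m³
V = d / (distance per unit fuel) = 35350 / 2.61132×10⁶ = 0.0135372 m³
In qt: 0.0135372 / 0.000946353 = 14.3046 qt

14.3 qt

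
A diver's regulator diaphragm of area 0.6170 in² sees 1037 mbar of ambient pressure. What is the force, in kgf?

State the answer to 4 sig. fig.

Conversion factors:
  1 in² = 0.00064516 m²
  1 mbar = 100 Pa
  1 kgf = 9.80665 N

1037 mbar × 100 → 103700 Pa
0.6170 in² × 0.00064516 → 3.98064×10⁻⁴ m²
F = P × A = 103700 Pa × 3.98064×10⁻⁴ m² = 41.2792 N
41.2792 N ÷ (9.80665 N/kgf) = 4.20931 kgf

4.209 kgf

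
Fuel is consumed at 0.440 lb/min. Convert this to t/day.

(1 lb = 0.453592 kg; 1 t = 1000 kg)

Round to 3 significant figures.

0.287 t/day

0.440 lb/min × 0.453592 kg/lb ÷ 60 s/min = 0.00332634 kg/s
0.00332634 kg/s ÷ 1000 kg/t × 86400 s/day = 0.287396 t/day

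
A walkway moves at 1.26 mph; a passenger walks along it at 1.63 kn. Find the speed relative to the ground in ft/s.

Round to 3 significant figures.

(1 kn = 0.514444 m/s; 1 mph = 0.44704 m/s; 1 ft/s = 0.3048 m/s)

4.60 ft/s

1.26 mph × 0.44704 = 0.56327 m/s
1.63 kn × 0.514444 = 0.838544 m/s
Total: 0.56327 + 0.838544 = 1.40181 m/s
In ft/s: 1.40181 / 0.3048 = 4.59911 ft/s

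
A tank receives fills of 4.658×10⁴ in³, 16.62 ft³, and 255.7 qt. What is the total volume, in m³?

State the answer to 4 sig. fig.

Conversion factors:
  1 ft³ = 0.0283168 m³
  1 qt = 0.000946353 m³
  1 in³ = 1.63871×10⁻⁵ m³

4.658×10⁴ in³ × 1.63871×10⁻⁵ → 0.763311 m³
16.62 ft³ × 0.0283168 → 0.470625 m³
255.7 qt × 0.000946353 → 0.241982 m³
Total: 0.763311 + 0.470625 + 0.241982 = 1.47592 m³

1.476 m³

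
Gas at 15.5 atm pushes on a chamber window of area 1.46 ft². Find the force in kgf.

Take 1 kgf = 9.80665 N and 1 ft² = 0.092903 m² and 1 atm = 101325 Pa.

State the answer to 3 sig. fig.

15.5 atm × 101325 → 1.57054×10⁶ Pa
1.46 ft² × 0.092903 → 0.135638 m²
F = P × A = 1.57054×10⁶ Pa × 0.135638 m² = 213025 N
213025 N ÷ (9.80665 N/kgf) = 21722.5 kgf

2.17×10⁴ kgf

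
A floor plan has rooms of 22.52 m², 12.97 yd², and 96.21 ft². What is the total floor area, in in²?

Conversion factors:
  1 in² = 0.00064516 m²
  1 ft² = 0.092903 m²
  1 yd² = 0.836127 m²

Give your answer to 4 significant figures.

6.557×10⁴ in²

22.52 m² (already m²)
12.97 yd² × 0.836127 = 10.8446 m²
96.21 ft² × 0.092903 = 8.9382 m²
Sum: 22.52 + 10.8446 + 8.9382 = 42.3028 m²
In in²: 42.3028 / 0.00064516 = 65569.5 in²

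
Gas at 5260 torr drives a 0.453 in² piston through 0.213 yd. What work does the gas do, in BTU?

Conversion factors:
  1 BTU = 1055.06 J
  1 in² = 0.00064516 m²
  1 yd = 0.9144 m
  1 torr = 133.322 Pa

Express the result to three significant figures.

0.0378 BTU

5260 torr → 701274 Pa
0.453 in² → 2.92257×10⁻⁴ m²
F = P × A = 701274 × 2.92257×10⁻⁴ = 204.952 N
0.213 yd → 0.194767 m
W = F × d = 204.952 × 0.194767 = 39.9179 J
In BTU: 39.9179 / 1055.06 = 0.0378347 BTU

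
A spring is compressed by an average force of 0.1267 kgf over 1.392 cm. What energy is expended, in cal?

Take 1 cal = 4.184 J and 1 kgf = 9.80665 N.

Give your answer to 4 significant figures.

0.1267 kgf × 9.80665 = 1.2425 N
1.392 cm × 0.01 = 0.01392 m
W = F × d = 1.2425 N × 0.01392 m = 0.0172956 J
0.0172956 J ÷ (4.184 J/cal) = 0.00413375 cal

0.004134 cal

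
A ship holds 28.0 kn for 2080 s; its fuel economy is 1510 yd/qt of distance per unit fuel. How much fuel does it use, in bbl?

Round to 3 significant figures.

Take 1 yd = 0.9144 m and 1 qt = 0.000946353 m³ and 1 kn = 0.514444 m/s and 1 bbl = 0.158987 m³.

0.129 bbl

28.0 kn → 14.4044 m/s
d = v × t = 14.4044 × 2080 = 29961.2 m
1510 yd/qt → 1.45902×10⁶ m/m³
V = d / (distance per unit fuel) = 29961.2 / 1.45902×10⁶ = 0.0205352 m³
In bbl: 0.0205352 / 0.158987 = 0.129163 bbl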